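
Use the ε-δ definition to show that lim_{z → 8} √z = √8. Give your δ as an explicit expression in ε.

δ = min(8, √8·ε)

Let ε > 0 be given. We want δ > 0 such that 0 < |z − 8| < δ implies |√z − √8| < ε.
Rationalise: √z − √8 = (z − 8)/(√z + √8), so |√z − √8| = |z − 8|/(√z + √8).
Restrict δ ≤ 8 so that |z − 8| < 8 forces z > 0, and then √z + √8 > √8.
Hence |√z − √8| < |z − 8|/√8, which is < ε once |z − 8| < √8·ε.
Take δ = min(8, √8·ε). If 0 < |z − 8| < δ then z > 0 and |√z − √8| < |z − 8|/√8 < ε.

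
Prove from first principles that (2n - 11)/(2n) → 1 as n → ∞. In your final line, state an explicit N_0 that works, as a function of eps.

N_0 = (11/2)/eps

Suppose eps > 0. For n ≥ 1, |(2n - 11)/(2n) − 1| = |-22|/(2(2n)) = 22/(2(2n)).
Since 2n ≥ 2n for n ≥ 1, this is ≤ 22/(2·2n) = (11/2)/n.
So |(2n - 11)/(2n) − 1| < eps whenever n > (11/2)/eps.
Take N_0 = (11/2)/eps. If n > N_0 then |(2n - 11)/(2n) − 1| ≤ (11/2)/n < eps.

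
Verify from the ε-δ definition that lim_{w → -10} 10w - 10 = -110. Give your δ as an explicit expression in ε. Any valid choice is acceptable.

δ = ε/10

Fix ε > 0. We need δ > 0 so that 0 < |w + 10| < δ implies |(10w - 10) + 110| < ε.
Since (10w - 10) + 110 = 10(w + 10), we have |(10w - 10) + 110| = 10|w + 10|.
So 10|w + 10| < ε exactly when |w + 10| < ε/10.
Take δ = ε/10. If 0 < |w + 10| < δ then |(10w - 10) + 110| = 10|w + 10| < 10·(ε/10) = ε.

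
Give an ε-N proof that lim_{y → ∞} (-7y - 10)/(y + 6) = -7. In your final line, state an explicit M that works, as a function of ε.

Fix ε > 0. We seek M > 0 such that y > M implies |(-7y - 10)/(y + 6) + 7| < ε.
(-7y - 10)/(y + 6) + 7 = ((-7y - 10) − (-7)(y + 6)) / ((y + 6)) = 32/((y + 6)).
For y > 0 we have y + 6 > y, so |(-7y - 10)/(y + 6) + 7| = 32/((y + 6)) < 32/(y) = 32/y.
Thus |(-7y - 10)/(y + 6) + 7| < ε whenever y > 32/ε.
Take M = 32/ε. If y > M then |(-7y - 10)/(y + 6) + 7| < 32/y < ε.

M = 32/ε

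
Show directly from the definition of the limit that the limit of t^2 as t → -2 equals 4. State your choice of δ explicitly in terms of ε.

δ = min(2, ε/6)

Suppose ε > 0. We seek δ > 0 with 0 < |t + 2| < δ ⇒ |t^2 − 4| < ε.
Factor: t^2 − 4 = (t + 2)(t - 2), so |t^2 − 4| = |t + 2|·|t - 2|.
Impose δ ≤ 2 so that |t| < 4; then |t - 2| ≤ 6.
Hence |t^2 − 4| ≤ 6|t + 2|, which is < ε once |t + 2| < ε/6.
Take δ = min(2, ε/6). If 0 < |t + 2| < δ then both bounds hold and |t^2 − 4| ≤ 6|t + 2| < 6·(ε/6) = ε.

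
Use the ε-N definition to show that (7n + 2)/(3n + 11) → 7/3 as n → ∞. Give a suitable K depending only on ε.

Let ε > 0 be given. For n ≥ 1, |(7n + 2)/(3n + 11) − (7/3)| = |-71|/(3(3n + 11)) = 71/(3(3n + 11)).
Since 3n + 11 ≥ 3n for n ≥ 1, this is ≤ 71/(3·3n) = (71/9)/n.
So |(7n + 2)/(3n + 11) − (7/3)| < ε whenever n > (71/9)/ε.
Take K = (71/9)/ε. If n > K then |(7n + 2)/(3n + 11) − (7/3)| ≤ (71/9)/n < ε.

K = (71/9)/ε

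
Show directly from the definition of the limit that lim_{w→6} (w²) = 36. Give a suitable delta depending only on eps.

delta = min(1, eps/13)

Let eps > 0 be given. We seek delta > 0 with 0 < |w − 6| < delta ⇒ |w² − 36| < eps.
Factor: w² − 36 = (w − 6)(w + 6), so |w² − 36| = |w − 6|·|w + 6|.
Impose delta ≤ 1 so that |w| < 7; then |w + 6| ≤ 13.
Hence |w² − 36| ≤ 13|w − 6|, which is < eps once |w − 6| < eps/13.
Take delta = min(1, eps/13). If 0 < |w − 6| < delta then both bounds hold and |w² − 36| ≤ 13|w − 6| < 13·(eps/13) = eps.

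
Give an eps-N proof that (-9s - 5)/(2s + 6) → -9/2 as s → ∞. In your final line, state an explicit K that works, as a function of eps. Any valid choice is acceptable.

Fix eps > 0. We seek K > 0 such that s > K implies |(-9s - 5)/(2s + 6) + 9/2| < eps.
(-9s - 5)/(2s + 6) + 9/2 = (2(-9s - 5) − (-9)(2s + 6)) / (2(2s + 6)) = 44/(2(2s + 6)).
For s > 0 we have 2s + 6 > 2s, so |(-9s - 5)/(2s + 6) + 9/2| = 44/(2(2s + 6)) < 44/(2·2s) = 11/s.
Thus |(-9s - 5)/(2s + 6) + 9/2| < eps whenever s > 11/eps.
Take K = 11/eps. If s > K then |(-9s - 5)/(2s + 6) + 9/2| < 11/s < eps.

K = 11/eps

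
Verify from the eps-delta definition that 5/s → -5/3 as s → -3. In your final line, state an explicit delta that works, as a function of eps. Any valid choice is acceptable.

delta = min(3/2, (9/10)eps)

Let eps > 0. We seek delta > 0 such that 0 < |s + 3| < delta implies |5/s + 5/3| < eps.
|5/s + 5/3| = 5·|-3 − s|/(3·|s|) = 5|s + 3|/(3|s|).
Require delta ≤ 3/2 so that |s| > 3 − 3/2 = 3/2, hence 3|s| > 9/2.
Then |5/s + 5/3| < 5|s + 3|/(9/2), which is < eps when |s + 3| < (9/10)eps.
Take delta = min(3/2, (9/10)eps). Then 0 < |s + 3| < delta gives both |s + 3| < 3/2 and |s + 3| < (9/10)eps, so |5/s + 5/3| < eps.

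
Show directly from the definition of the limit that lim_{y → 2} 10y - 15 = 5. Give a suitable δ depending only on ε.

δ = ε/10

Let ε > 0. We need δ > 0 so that 0 < |y − 2| < δ implies |(10y - 15) − 5| < ε.
|(10y - 15) − 5| = |10y - 20| = 10|y − 2|.
Thus it suffices that |y − 2| < ε/10.
Take δ = ε/10. If 0 < |y − 2| < δ then |(10y - 15) − 5| = 10|y − 2| < 10·(ε/10) = ε.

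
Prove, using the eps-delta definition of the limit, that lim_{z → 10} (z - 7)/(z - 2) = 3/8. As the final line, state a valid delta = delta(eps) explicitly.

delta = min(4, (32/5)eps)

Fix eps > 0. We want delta > 0 with 0 < |z − 10| < delta ⇒ |(z - 7)/(z - 2) − (3/8)| < eps.
Combining over a common denominator, (z - 7)/(z - 2) − (3/8) = [(z - 7)·8 − 3·(z - 2)] / [8·(z - 2)] = 5(z − 10) / (8(z - 2)).
So |(z - 7)/(z - 2) − (3/8)| = 5|z − 10| / (8·|z − 2|).
Restrict delta ≤ 4. Then |z − 10| < 4 gives |z − 2| = |(z − 10) + 8| ≥ 8 − 4 = 4.
Hence |(z - 7)/(z - 2) − (3/8)| < 5|z − 10|/(8·4) = (5/32)|z − 10|, which is < eps once |z − 10| < (32/5)eps.
Take delta = min(4, (32/5)eps). Then 0 < |z − 10| < delta forces both bounds, so |(z - 7)/(z - 2) − (3/8)| < eps.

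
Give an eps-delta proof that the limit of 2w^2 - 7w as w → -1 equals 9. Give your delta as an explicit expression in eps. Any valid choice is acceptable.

delta = min(1, eps/13)

Let eps > 0. We want delta > 0 such that 0 < |w + 1| < delta implies |(2w^2 - 7w) − 9| < eps.
(2w^2 - 7w) − 9 = 2w^2 - 7w - 9 = (w + 1)(2w - 9).
So |(2w^2 - 7w) − 9| = |w + 1|·|2w - 9|.
Assume first that |w + 1| < 1, so |w| < 2. Then |2w - 9| ≤ 2·2 + 9 = 13.
Hence |(2w^2 - 7w) − 9| ≤ 13|w + 1| < eps provided |w + 1| < eps/13.
Choosing delta = min(1, eps/13) ensures both conditions, hence |(2w^2 - 7w) − 9| < eps.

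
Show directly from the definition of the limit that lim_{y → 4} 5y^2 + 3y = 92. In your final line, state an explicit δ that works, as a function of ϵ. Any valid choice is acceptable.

δ = min(2, ϵ/53)

Fix ϵ > 0. We want δ > 0 such that 0 < |y − 4| < δ implies |(5y^2 + 3y) − 92| < ϵ.
(5y^2 + 3y) − 92 = 5y^2 + 3y - 92 = (y − 4)(5y + 23).
So |(5y^2 + 3y) − 92| = |y − 4|·|5y + 23|.
Require δ ≤ 2. Then |y − 4| < 2 gives |y| < 6, and by the triangle inequality |5y + 23| ≤ 5·6 + 23 = 53.
Hence |(5y^2 + 3y) − 92| ≤ 53|y − 4| < ϵ provided |y − 4| < ϵ/53.
Choosing δ = min(2, ϵ/53) ensures both conditions, hence |(5y^2 + 3y) − 92| < ϵ.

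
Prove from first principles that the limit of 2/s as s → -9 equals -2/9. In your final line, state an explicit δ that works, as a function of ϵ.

δ = min(9/2, (81/4)ϵ)

Let ϵ > 0 be given. We seek δ > 0 such that 0 < |s + 9| < δ implies |2/s + 2/9| < ϵ.
|2/s + 2/9| = 2·|-9 − s|/(9·|s|) = 2|s + 9|/(9|s|).
Restrict δ ≤ 9/2. Then |s + 9| < 9/2 gives |s| > 9/2, so 9|s| > 81/2.
Then |2/s + 2/9| < 2|s + 9|/(81/2), which is < ϵ when |s + 9| < (81/4)ϵ.
Take δ = min(9/2, (81/4)ϵ). Then 0 < |s + 9| < δ gives both |s + 9| < 9/2 and |s + 9| < (81/4)ϵ, so |2/s + 2/9| < ϵ.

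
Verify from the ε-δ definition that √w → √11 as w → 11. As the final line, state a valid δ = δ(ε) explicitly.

Let ε > 0. We want δ > 0 such that 0 < |w − 11| < δ implies |√w − √11| < ε.
Multiplying by the conjugate, |√w − √11| = |w − 11|/(√w + √11).
Restrict δ ≤ 11 so that |w − 11| < 11 forces w > 0, and then √w + √11 > √11.
Hence |√w − √11| < |w − 11|/√11, which is < ε once |w − 11| < √11·ε.
Take δ = min(11, √11·ε). If 0 < |w − 11| < δ then w > 0 and |√w − √11| < |w − 11|/√11 < ε.

δ = min(11, √11·ε)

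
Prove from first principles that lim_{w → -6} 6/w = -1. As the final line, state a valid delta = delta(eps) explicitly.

delta = min(3, 3eps)

Fix eps > 0. We seek delta > 0 such that 0 < |w + 6| < delta implies |6/w + 1| < eps.
|6/w + 1| = 6·|-6 − w|/(6·|w|) = 6|w + 6|/(6|w|).
Restrict delta ≤ 3. Then |w + 6| < 3 gives |w| > 3, so 6|w| > 18.
Then |6/w + 1| < 6|w + 6|/18, which is < eps when |w + 6| < 3eps.
Take delta = min(3, 3eps). Then 0 < |w + 6| < delta gives both |w + 6| < 3 and |w + 6| < 3eps, so |6/w + 1| < eps.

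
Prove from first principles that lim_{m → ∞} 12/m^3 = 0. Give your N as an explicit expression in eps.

N = (12/eps)^{1/3}

Fix eps > 0. For m ≥ 1, |12/m^3 − 0| = 12/m^3.
12/m^3 < eps ⇔ m^3 > 12/eps ⇔ m > (12/eps)^{1/3}.
Take N = (12/eps)^{1/3}. Then m > N implies 12/m^3 < eps.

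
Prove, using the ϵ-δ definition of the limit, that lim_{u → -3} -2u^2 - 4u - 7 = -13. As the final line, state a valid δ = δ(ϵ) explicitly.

Let ϵ > 0 be given. We want δ > 0 such that 0 < |u + 3| < δ implies |(-2u^2 - 4u - 7) + 13| < ϵ.
(-2u^2 - 4u - 7) + 13 = -2u^2 - 4u + 6 = (u + 3)(-2u + 2).
So |(-2u^2 - 4u - 7) + 13| = |u + 3|·|-2u + 2|.
Require δ ≤ 2. Then |u + 3| < 2 gives |u| < 5, and by the triangle inequality |-2u + 2| ≤ 2·5 + 2 = 12.
Hence |(-2u^2 - 4u - 7) + 13| ≤ 12|u + 3| < ϵ provided |u + 3| < ϵ/12.
Choosing δ = min(2, ϵ/12) ensures both conditions, hence |(-2u^2 - 4u - 7) + 13| < ϵ.

δ = min(2, ϵ/12)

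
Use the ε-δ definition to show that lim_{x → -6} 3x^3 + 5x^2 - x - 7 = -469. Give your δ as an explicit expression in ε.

δ = min(1, ε/315)

Fix ε > 0. We want δ > 0 such that 0 < |x + 6| < δ implies |(3x^3 + 5x^2 - x - 7) + 469| < ε.
(3x^3 + 5x^2 - x - 7) + 469 = 3x^3 + 5x^2 - x + 462 = (x + 6)(3x^2 - 13x + 77).
So |(3x^3 + 5x^2 - x - 7) + 469| = |x + 6|·|3x^2 - 13x + 77|.
Assume first that |x + 6| < 1, so |x| < 7. Then |3x^2 - 13x + 77| ≤ 3·7^2 + 13·7 + 77 = 315.
Hence |(3x^3 + 5x^2 - x - 7) + 469| ≤ 315|x + 6| < ε provided |x + 6| < ε/315.
Choosing δ = min(1, ε/315) ensures both conditions, hence |(3x^3 + 5x^2 - x - 7) + 469| < ε.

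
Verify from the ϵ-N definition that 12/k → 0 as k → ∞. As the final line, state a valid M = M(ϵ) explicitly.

M = 12/ϵ

Let ϵ > 0. For k ≥ 1, |12/k − 0| = 12/(k) ≤ 12/k.
We need 12/k < ϵ, i.e. k > 12/ϵ.
Take M = 12/ϵ. If k > M then |12/k| ≤ 12/k < ϵ.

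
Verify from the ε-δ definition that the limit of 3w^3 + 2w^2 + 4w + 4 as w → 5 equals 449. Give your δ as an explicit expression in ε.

Suppose ε > 0. We want δ > 0 such that 0 < |w − 5| < δ implies |(3w^3 + 2w^2 + 4w + 4) − 449| < ε.
(3w^3 + 2w^2 + 4w + 4) − 449 = 3w^3 + 2w^2 + 4w - 445 = (w − 5)(3w^2 + 17w + 89).
So |(3w^3 + 2w^2 + 4w + 4) − 449| = |w − 5|·|3w^2 + 17w + 89|.
Require δ ≤ 2. Then |w − 5| < 2 gives |w| < 7, and by the triangle inequality |3w^2 + 17w + 89| ≤ 3·7^2 + 17·7 + 89 = 355.
Hence |(3w^3 + 2w^2 + 4w + 4) − 449| ≤ 355|w − 5| < ε provided |w − 5| < ε/355.
Choosing δ = min(2, ε/355) ensures both conditions, hence |(3w^3 + 2w^2 + 4w + 4) − 449| < ε.

δ = min(2, ε/355)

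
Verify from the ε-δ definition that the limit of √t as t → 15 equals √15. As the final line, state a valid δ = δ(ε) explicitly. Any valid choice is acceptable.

Fix ε > 0. We want δ > 0 such that 0 < |t − 15| < δ implies |√t − √15| < ε.
Rationalise: √t − √15 = (t − 15)/(√t + √15), so |√t − √15| = |t − 15|/(√t + √15).
Restrict δ ≤ 15 so that |t − 15| < 15 forces t > 0, and then √t + √15 > √15.
Hence |√t − √15| < |t − 15|/√15, which is < ε once |t − 15| < √15·ε.
Take δ = min(15, √15·ε). If 0 < |t − 15| < δ then t > 0 and |√t − √15| < |t − 15|/√15 < ε.

δ = min(15, √15·ε)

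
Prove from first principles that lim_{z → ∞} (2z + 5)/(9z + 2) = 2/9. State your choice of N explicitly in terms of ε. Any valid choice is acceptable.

N = (41/81)/ε

Fix ε > 0. We seek N > 0 such that z > N implies |(2z + 5)/(9z + 2) − (2/9)| < ε.
(2z + 5)/(9z + 2) − (2/9) = (9(2z + 5) − 2(9z + 2)) / (9(9z + 2)) = 41/(9(9z + 2)).
For z > 0 we have 9z + 2 > 9z, so |(2z + 5)/(9z + 2) − (2/9)| = 41/(9(9z + 2)) < 41/(9·9z) = (41/81)/z.
Thus |(2z + 5)/(9z + 2) − (2/9)| < ε whenever z > (41/81)/ε.
Take N = (41/81)/ε. If z > N then |(2z + 5)/(9z + 2) − (2/9)| < (41/81)/z < ε.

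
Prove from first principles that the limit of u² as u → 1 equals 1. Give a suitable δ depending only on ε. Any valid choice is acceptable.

δ = min(1, ε/3)

Let ε > 0 be given. We seek δ > 0 with 0 < |u − 1| < δ ⇒ |u² − 1| < ε.
Factor: u² − 1 = (u − 1)(u + 1), so |u² − 1| = |u − 1|·|u + 1|.
Restrict δ ≤ 1. Then |u − 1| < 1 gives |u| < 2, so by the triangle inequality |u + 1| ≤ 2 + 1 = 3.
Hence |u² − 1| ≤ 3|u − 1|, which is < ε once |u − 1| < ε/3.
Take δ = min(1, ε/3). If 0 < |u − 1| < δ then both bounds hold and |u² − 1| ≤ 3|u − 1| < 3·(ε/3) = ε.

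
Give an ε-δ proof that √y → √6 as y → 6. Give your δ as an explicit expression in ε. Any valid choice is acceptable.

Suppose ε > 0. We want δ > 0 such that 0 < |y − 6| < δ implies |√y − √6| < ε.
Rationalise: √y − √6 = (y − 6)/(√y + √6), so |√y − √6| = |y − 6|/(√y + √6).
Restrict δ ≤ 6 so that |y − 6| < 6 forces y > 0, and then √y + √6 > √6.
Hence |√y − √6| < |y − 6|/√6, which is < ε once |y − 6| < √6·ε.
Take δ = min(6, √6·ε). If 0 < |y − 6| < δ then y > 0 and |√y − √6| < |y − 6|/√6 < ε.

δ = min(6, √6·ε)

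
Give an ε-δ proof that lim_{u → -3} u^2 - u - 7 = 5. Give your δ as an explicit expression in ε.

δ = min(1, ε/8)

Let ε > 0. We want δ > 0 such that 0 < |u + 3| < δ implies |(u^2 - u - 7) − 5| < ε.
(u^2 - u - 7) − 5 = u^2 - u - 12 = (u + 3)(u - 4).
So |(u^2 - u - 7) − 5| = |u + 3|·|u - 4|.
Assume first that |u + 3| < 1, so |u| < 4. Then |u - 4| ≤ 4 + 4 = 8.
Hence |(u^2 - u - 7) − 5| ≤ 8|u + 3| < ε provided |u + 3| < ε/8.
Choosing δ = min(1, ε/8) ensures both conditions, hence |(u^2 - u - 7) − 5| < ε.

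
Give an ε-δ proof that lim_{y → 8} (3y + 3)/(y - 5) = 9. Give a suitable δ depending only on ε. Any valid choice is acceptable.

δ = min(3/2, (1/4)ε)

Suppose ε > 0. We want δ > 0 with 0 < |y − 8| < δ ⇒ |(3y + 3)/(y - 5) − 9| < ε.
Combining over a common denominator, (3y + 3)/(y - 5) − 9 = [(3y + 3)·3 − 27·(y - 5)] / [3·(y - 5)] = -18(y − 8) / (3(y - 5)).
So |(3y + 3)/(y - 5) − 9| = 18|y − 8| / (3·|y − 5|).
Require δ ≤ 3/2, so |y − 5| ≥ |3| − |y − 8| > 3 − 3/2 = 3/2.
Hence |(3y + 3)/(y - 5) − 9| < 18|y − 8|/(3·(3/2)) = 4|y − 8|, which is < ε once |y − 8| < (1/4)ε.
Take δ = min(3/2, (1/4)ε). Then 0 < |y − 8| < δ forces both bounds, so |(3y + 3)/(y - 5) − 9| < ε.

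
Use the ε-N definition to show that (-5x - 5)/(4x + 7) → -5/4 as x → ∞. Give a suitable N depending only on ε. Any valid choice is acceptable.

N = (15/16)/ε

Fix ε > 0. We seek N > 0 such that x > N implies |(-5x - 5)/(4x + 7) + 5/4| < ε.
(-5x - 5)/(4x + 7) + 5/4 = (4(-5x - 5) − (-5)(4x + 7)) / (4(4x + 7)) = 15/(4(4x + 7)).
For x > 0 we have 4x + 7 > 4x, so |(-5x - 5)/(4x + 7) + 5/4| = 15/(4(4x + 7)) < 15/(4·4x) = (15/16)/x.
Thus |(-5x - 5)/(4x + 7) + 5/4| < ε whenever x > (15/16)/ε.
Take N = (15/16)/ε. If x > N then |(-5x - 5)/(4x + 7) + 5/4| < (15/16)/x < ε.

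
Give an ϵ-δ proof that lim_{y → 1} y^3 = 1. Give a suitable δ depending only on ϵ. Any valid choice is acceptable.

δ = min(2, ϵ/13)

Let ϵ > 0. We seek δ > 0 with 0 < |y − 1| < δ ⇒ |y^3 − 1| < ϵ.
Factor: y^3 − 1 = (y − 1)(y^2 + y + 1), so |y^3 − 1| = |y − 1|·|y^2 + y + 1|.
Restrict δ ≤ 2. Then |y − 1| < 2 gives |y| < 3, so by the triangle inequality |y^2 + y + 1| ≤ 3^2 + 3 + 1 = 13.
Hence |y^3 − 1| ≤ 13|y − 1|, which is < ϵ once |y − 1| < ϵ/13.
Take δ = min(2, ϵ/13). If 0 < |y − 1| < δ then both bounds hold and |y^3 − 1| ≤ 13|y − 1| < 13·(ϵ/13) = ϵ.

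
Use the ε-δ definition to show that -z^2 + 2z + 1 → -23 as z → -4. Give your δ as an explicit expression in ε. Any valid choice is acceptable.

δ = min(1, ε/11)

Let ε > 0. We want δ > 0 such that 0 < |z + 4| < δ implies |(-z^2 + 2z + 1) + 23| < ε.
(-z^2 + 2z + 1) + 23 = -z^2 + 2z + 24 = (z + 4)(-z + 6).
So |(-z^2 + 2z + 1) + 23| = |z + 4|·|-z + 6|.
Assume first that |z + 4| < 1, so |z| < 5. Then |-z + 6| ≤ 5 + 6 = 11.
Hence |(-z^2 + 2z + 1) + 23| ≤ 11|z + 4| < ε provided |z + 4| < ε/11.
Choosing δ = min(1, ε/11) ensures both conditions, hence |(-z^2 + 2z + 1) + 23| < ε.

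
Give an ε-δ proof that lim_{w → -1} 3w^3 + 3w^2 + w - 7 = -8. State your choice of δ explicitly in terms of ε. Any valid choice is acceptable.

Let ε > 0. We want δ > 0 such that 0 < |w + 1| < δ implies |(3w^3 + 3w^2 + w - 7) + 8| < ε.
(3w^3 + 3w^2 + w - 7) + 8 = 3w^3 + 3w^2 + w + 1 = (w + 1)(3w^2 + 1).
So |(3w^3 + 3w^2 + w - 7) + 8| = |w + 1|·|3w^2 + 1|.
Require δ ≤ 2. Then |w + 1| < 2 gives |w| < 3, and by the triangle inequality |3w^2 + 1| ≤ 3·3^2 + 1 = 28.
Hence |(3w^3 + 3w^2 + w - 7) + 8| ≤ 28|w + 1| < ε provided |w + 1| < ε/28.
Take δ = min(2, ε/28). Then 0 < |w + 1| < δ gives both |w + 1| < 2 and |w + 1| < ε/28, so |(3w^3 + 3w^2 + w - 7) + 8| < ε.

δ = min(2, ε/28)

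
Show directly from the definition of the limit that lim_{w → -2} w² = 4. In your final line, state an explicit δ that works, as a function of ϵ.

δ = min(1, ϵ/5)

Fix ϵ > 0. We seek δ > 0 with 0 < |w + 2| < δ ⇒ |w² − 4| < ϵ.
Factor: w² − 4 = (w + 2)(w - 2), so |w² − 4| = |w + 2|·|w - 2|.
Impose δ ≤ 1 so that |w| < 3; then |w - 2| ≤ 5.
Hence |w² − 4| ≤ 5|w + 2|, which is < ϵ once |w + 2| < ϵ/5.
Take δ = min(1, ϵ/5). If 0 < |w + 2| < δ then both bounds hold and |w² − 4| ≤ 5|w + 2| < 5·(ϵ/5) = ϵ.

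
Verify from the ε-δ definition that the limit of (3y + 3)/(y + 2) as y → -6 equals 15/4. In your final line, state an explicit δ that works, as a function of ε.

Let ε > 0. We want δ > 0 with 0 < |y + 6| < δ ⇒ |(3y + 3)/(y + 2) − (15/4)| < ε.
Combining over a common denominator, (3y + 3)/(y + 2) − (15/4) = [(3y + 3)·(-4) − (-15)·(y + 2)] / [(-4)·(y + 2)] = 3(y + 6) / ((-4)(y + 2)).
So |(3y + 3)/(y + 2) − (15/4)| = 3|y + 6| / (4·|y + 2|).
Restrict δ ≤ 2. Then |y + 6| < 2 gives |y + 2| = |(y + 6) + (-4)| ≥ 4 − 2 = 2.
Hence |(3y + 3)/(y + 2) − (15/4)| < 3|y + 6|/(4·2) = (3/8)|y + 6|, which is < ε once |y + 6| < (8/3)ε.
Take δ = min(2, (8/3)ε). Then 0 < |y + 6| < δ forces both bounds, so |(3y + 3)/(y + 2) − (15/4)| < ε.

δ = min(2, (8/3)ε)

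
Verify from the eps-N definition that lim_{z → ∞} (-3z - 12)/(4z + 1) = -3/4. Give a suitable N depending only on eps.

Suppose eps > 0. We seek N > 0 such that z > N implies |(-3z - 12)/(4z + 1) + 3/4| < eps.
(-3z - 12)/(4z + 1) + 3/4 = (4(-3z - 12) − (-3)(4z + 1)) / (4(4z + 1)) = -45/(4(4z + 1)).
For z > 0 we have 4z + 1 > 4z, so |(-3z - 12)/(4z + 1) + 3/4| = 45/(4(4z + 1)) < 45/(4·4z) = (45/16)/z.
Thus |(-3z - 12)/(4z + 1) + 3/4| < eps whenever z > (45/16)/eps.
Take N = (45/16)/eps. If z > N then |(-3z - 12)/(4z + 1) + 3/4| < (45/16)/z < eps.

N = (45/16)/eps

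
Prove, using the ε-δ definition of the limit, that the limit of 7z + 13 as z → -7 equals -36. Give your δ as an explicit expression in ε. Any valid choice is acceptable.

Let ε > 0. We need δ > 0 so that 0 < |z + 7| < δ implies |(7z + 13) + 36| < ε.
|(7z + 13) + 36| = |7z + 49| = 7|z + 7|.
Thus it suffices that |z + 7| < ε/7.
Choosing δ = ε/7 gives |(7z + 13) + 36| = 7|z + 7| < ε whenever |z + 7| < δ.

δ = ε/7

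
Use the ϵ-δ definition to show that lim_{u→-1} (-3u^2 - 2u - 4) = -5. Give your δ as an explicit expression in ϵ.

Suppose ϵ > 0. We want δ > 0 such that 0 < |u + 1| < δ implies |(-3u^2 - 2u - 4) + 5| < ϵ.
(-3u^2 - 2u - 4) + 5 = -3u^2 - 2u + 1 = (u + 1)(-3u + 1).
So |(-3u^2 - 2u - 4) + 5| = |u + 1|·|-3u + 1|.
Require δ ≤ 1. Then |u + 1| < 1 gives |u| < 2, and by the triangle inequality |-3u + 1| ≤ 3·2 + 1 = 7.
Hence |(-3u^2 - 2u - 4) + 5| ≤ 7|u + 1| < ϵ provided |u + 1| < ϵ/7.
Take δ = min(1, ϵ/7). Then 0 < |u + 1| < δ gives both |u + 1| < 1 and |u + 1| < ϵ/7, so |(-3u^2 - 2u - 4) + 5| < ϵ.

δ = min(1, ϵ/7)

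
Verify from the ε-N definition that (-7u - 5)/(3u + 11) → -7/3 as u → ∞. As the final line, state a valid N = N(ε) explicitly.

Let ε > 0 be given. We seek N > 0 such that u > N implies |(-7u - 5)/(3u + 11) + 7/3| < ε.
(-7u - 5)/(3u + 11) + 7/3 = (3(-7u - 5) − (-7)(3u + 11)) / (3(3u + 11)) = 62/(3(3u + 11)).
For u > 0 we have 3u + 11 > 3u, so |(-7u - 5)/(3u + 11) + 7/3| = 62/(3(3u + 11)) < 62/(3·3u) = (62/9)/u.
Thus |(-7u - 5)/(3u + 11) + 7/3| < ε whenever u > (62/9)/ε.
Take N = (62/9)/ε. If u > N then |(-7u - 5)/(3u + 11) + 7/3| < (62/9)/u < ε.

N = (62/9)/ε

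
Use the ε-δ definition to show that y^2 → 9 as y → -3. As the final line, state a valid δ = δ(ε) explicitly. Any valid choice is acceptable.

Fix ε > 0. We seek δ > 0 with 0 < |y + 3| < δ ⇒ |y^2 − 9| < ε.
Factor: y^2 − 9 = (y + 3)(y - 3), so |y^2 − 9| = |y + 3|·|y - 3|.
Impose δ ≤ 1 so that |y| < 4; then |y - 3| ≤ 7.
Hence |y^2 − 9| ≤ 7|y + 3|, which is < ε once |y + 3| < ε/7.
Take δ = min(1, ε/7). If 0 < |y + 3| < δ then both bounds hold and |y^2 − 9| ≤ 7|y + 3| < 7·(ε/7) = ε.

δ = min(1, ε/7)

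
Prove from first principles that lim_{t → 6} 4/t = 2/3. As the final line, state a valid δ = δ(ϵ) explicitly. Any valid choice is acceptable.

Suppose ϵ > 0. We seek δ > 0 such that 0 < |t − 6| < δ implies |4/t − (2/3)| < ϵ.
|4/t − (2/3)| = 4·|6 − t|/(6·|t|) = 4|t − 6|/(6|t|).
Restrict δ ≤ 3. Then |t − 6| < 3 gives |t| > 3, so 6|t| > 18.
Then |4/t − (2/3)| < 4|t − 6|/18, which is < ϵ when |t − 6| < (9/2)ϵ.
Take δ = min(3, (9/2)ϵ). Then 0 < |t − 6| < δ gives both |t − 6| < 3 and |t − 6| < (9/2)ϵ, so |4/t − (2/3)| < ϵ.

δ = min(3, (9/2)ϵ)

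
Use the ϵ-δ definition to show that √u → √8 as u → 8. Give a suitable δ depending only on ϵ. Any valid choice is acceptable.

δ = min(8, √8·ϵ)

Fix ϵ > 0. We want δ > 0 such that 0 < |u − 8| < δ implies |√u − √8| < ϵ.
Multiplying by the conjugate, |√u − √8| = |u − 8|/(√u + √8).
Restrict δ ≤ 8 so that |u − 8| < 8 forces u > 0, and then √u + √8 > √8.
Hence |√u − √8| < |u − 8|/√8, which is < ϵ once |u − 8| < √8·ϵ.
Take δ = min(8, √8·ϵ). If 0 < |u − 8| < δ then u > 0 and |√u − √8| < |u − 8|/√8 < ϵ.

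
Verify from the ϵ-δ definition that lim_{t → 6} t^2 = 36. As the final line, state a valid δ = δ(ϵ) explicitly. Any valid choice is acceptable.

Suppose ϵ > 0. We seek δ > 0 with 0 < |t − 6| < δ ⇒ |t^2 − 36| < ϵ.
Factor: t^2 − 36 = (t − 6)(t + 6), so |t^2 − 36| = |t − 6|·|t + 6|.
Restrict δ ≤ 1. Then |t − 6| < 1 gives |t| < 7, so by the triangle inequality |t + 6| ≤ 7 + 6 = 13.
Hence |t^2 − 36| ≤ 13|t − 6|, which is < ϵ once |t − 6| < ϵ/13.
Take δ = min(1, ϵ/13). If 0 < |t − 6| < δ then both bounds hold and |t^2 − 36| ≤ 13|t − 6| < 13·(ϵ/13) = ϵ.

δ = min(1, ϵ/13)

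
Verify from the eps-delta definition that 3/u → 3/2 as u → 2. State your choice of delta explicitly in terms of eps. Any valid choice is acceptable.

delta = min(1, (2/3)eps)

Fix eps > 0. We seek delta > 0 such that 0 < |u − 2| < delta implies |3/u − (3/2)| < eps.
|3/u − (3/2)| = 3·|2 − u|/(2·|u|) = 3|u − 2|/(2|u|).
Restrict delta ≤ 1. Then |u − 2| < 1 gives |u| > 1, so 2|u| > 2.
Then |3/u − (3/2)| < 3|u − 2|/2, which is < eps when |u − 2| < (2/3)eps.
Take delta = min(1, (2/3)eps). Then 0 < |u − 2| < delta gives both |u − 2| < 1 and |u − 2| < (2/3)eps, so |3/u − (3/2)| < eps.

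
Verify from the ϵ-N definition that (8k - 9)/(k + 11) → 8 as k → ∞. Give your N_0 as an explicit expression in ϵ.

N_0 = 97/ϵ

Let ϵ > 0. For k ≥ 1, |(8k - 9)/(k + 11) − 8| = |-97|/((k + 11)) = 97/((k + 11)).
Since k + 11 ≥ k for k ≥ 1, this is ≤ 97/(k) = 97/k.
So |(8k - 9)/(k + 11) − 8| < ϵ whenever k > 97/ϵ.
Take N_0 = 97/ϵ. If k > N_0 then |(8k - 9)/(k + 11) − 8| ≤ 97/k < ϵ.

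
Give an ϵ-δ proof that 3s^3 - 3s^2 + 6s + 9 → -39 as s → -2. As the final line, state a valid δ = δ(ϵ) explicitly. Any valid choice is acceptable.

δ = min(1, ϵ/78)

Let ϵ > 0 be given. We want δ > 0 such that 0 < |s + 2| < δ implies |(3s^3 - 3s^2 + 6s + 9) + 39| < ϵ.
(3s^3 - 3s^2 + 6s + 9) + 39 = 3s^3 - 3s^2 + 6s + 48 = (s + 2)(3s^2 - 9s + 24).
So |(3s^3 - 3s^2 + 6s + 9) + 39| = |s + 2|·|3s^2 - 9s + 24|.
Require δ ≤ 1. Then |s + 2| < 1 gives |s| < 3, and by the triangle inequality |3s^2 - 9s + 24| ≤ 3·3^2 + 9·3 + 24 = 78.
Hence |(3s^3 - 3s^2 + 6s + 9) + 39| ≤ 78|s + 2| < ϵ provided |s + 2| < ϵ/78.
Choosing δ = min(1, ϵ/78) ensures both conditions, hence |(3s^3 - 3s^2 + 6s + 9) + 39| < ϵ.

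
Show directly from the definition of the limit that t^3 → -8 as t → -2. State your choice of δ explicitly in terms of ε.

Fix ε > 0. We seek δ > 0 with 0 < |t + 2| < δ ⇒ |t^3 + 8| < ε.
Factor: t^3 + 8 = (t + 2)(t^2 - 2t + 4), so |t^3 + 8| = |t + 2|·|t^2 - 2t + 4|.
Impose δ ≤ 1 so that |t| < 3; then |t^2 - 2t + 4| ≤ 19.
Hence |t^3 + 8| ≤ 19|t + 2|, which is < ε once |t + 2| < ε/19.
Take δ = min(1, ε/19). If 0 < |t + 2| < δ then both bounds hold and |t^3 + 8| ≤ 19|t + 2| < 19·(ε/19) = ε.

δ = min(1, ε/19)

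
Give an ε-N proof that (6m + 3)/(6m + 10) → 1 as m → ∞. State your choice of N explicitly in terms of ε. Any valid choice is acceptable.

Let ε > 0. For m ≥ 1, |(6m + 3)/(6m + 10) − 1| = |-42|/(6(6m + 10)) = 42/(6(6m + 10)).
Since 6m + 10 ≥ 6m for m ≥ 1, this is ≤ 42/(6·6m) = (7/6)/m.
So |(6m + 3)/(6m + 10) − 1| < ε whenever m > (7/6)/ε.
Take N = (7/6)/ε. If m > N then |(6m + 3)/(6m + 10) − 1| ≤ (7/6)/m < ε.

N = (7/6)/ε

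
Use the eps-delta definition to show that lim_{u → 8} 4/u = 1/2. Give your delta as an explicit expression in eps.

Let eps > 0. We seek delta > 0 such that 0 < |u − 8| < delta implies |4/u − (1/2)| < eps.
|4/u − (1/2)| = 4·|8 − u|/(8·|u|) = 4|u − 8|/(8|u|).
Require delta ≤ 4 so that |u| > 8 − 4 = 4, hence 8|u| > 32.
Then |4/u − (1/2)| < 4|u − 8|/32, which is < eps when |u − 8| < 8eps.
Take delta = min(4, 8eps). Then 0 < |u − 8| < delta gives both |u − 8| < 4 and |u − 8| < 8eps, so |4/u − (1/2)| < eps.

delta = min(4, 8eps)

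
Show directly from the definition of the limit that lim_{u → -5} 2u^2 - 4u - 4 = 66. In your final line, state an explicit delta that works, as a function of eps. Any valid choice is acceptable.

delta = min(2, eps/28)

Suppose eps > 0. We want delta > 0 such that 0 < |u + 5| < delta implies |(2u^2 - 4u - 4) − 66| < eps.
(2u^2 - 4u - 4) − 66 = 2u^2 - 4u - 70 = (u + 5)(2u - 14).
So |(2u^2 - 4u - 4) − 66| = |u + 5|·|2u - 14|.
Assume first that |u + 5| < 2, so |u| < 7. Then |2u - 14| ≤ 2·7 + 14 = 28.
Hence |(2u^2 - 4u - 4) − 66| ≤ 28|u + 5| < eps provided |u + 5| < eps/28.
Choosing delta = min(2, eps/28) ensures both conditions, hence |(2u^2 - 4u - 4) − 66| < eps.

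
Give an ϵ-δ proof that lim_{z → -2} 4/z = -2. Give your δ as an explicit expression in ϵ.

δ = min(1, (1/2)ϵ)

Let ϵ > 0. We seek δ > 0 such that 0 < |z + 2| < δ implies |4/z + 2| < ϵ.
|4/z + 2| = 4·|-2 − z|/(2·|z|) = 4|z + 2|/(2|z|).
Restrict δ ≤ 1. Then |z + 2| < 1 gives |z| > 1, so 2|z| > 2.
Then |4/z + 2| < 4|z + 2|/2, which is < ϵ when |z + 2| < (1/2)ϵ.
Take δ = min(1, (1/2)ϵ). Then 0 < |z + 2| < δ gives both |z + 2| < 1 and |z + 2| < (1/2)ϵ, so |4/z + 2| < ϵ.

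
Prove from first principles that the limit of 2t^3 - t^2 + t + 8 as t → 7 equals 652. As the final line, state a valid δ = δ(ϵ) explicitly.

Suppose ϵ > 0. We want δ > 0 such that 0 < |t − 7| < δ implies |(2t^3 - t^2 + t + 8) − 652| < ϵ.
(2t^3 - t^2 + t + 8) − 652 = 2t^3 - t^2 + t - 644 = (t − 7)(2t^2 + 13t + 92).
So |(2t^3 - t^2 + t + 8) − 652| = |t − 7|·|2t^2 + 13t + 92|.
Assume first that |t − 7| < 1, so |t| < 8. Then |2t^2 + 13t + 92| ≤ 2·8^2 + 13·8 + 92 = 324.
Hence |(2t^3 - t^2 + t + 8) − 652| ≤ 324|t − 7| < ϵ provided |t − 7| < ϵ/324.
Take δ = min(1, ϵ/324). Then 0 < |t − 7| < δ gives both |t − 7| < 1 and |t − 7| < ϵ/324, so |(2t^3 - t^2 + t + 8) − 652| < ϵ.

δ = min(1, ϵ/324)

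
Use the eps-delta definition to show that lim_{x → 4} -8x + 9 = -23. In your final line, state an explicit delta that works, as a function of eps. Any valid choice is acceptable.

Let eps > 0 be given. We need delta > 0 so that 0 < |x − 4| < delta implies |(-8x + 9) + 23| < eps.
Since (-8x + 9) + 23 = -8(x − 4), we have |(-8x + 9) + 23| = 8|x − 4|.
Thus it suffices that |x − 4| < eps/8.
Take delta = eps/8. If 0 < |x − 4| < delta then |(-8x + 9) + 23| = 8|x − 4| < 8·(eps/8) = eps.

delta = eps/8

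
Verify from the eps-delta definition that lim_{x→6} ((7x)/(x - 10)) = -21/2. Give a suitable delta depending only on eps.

delta = min(2, (4/35)eps)

Let eps > 0. We want delta > 0 with 0 < |x − 6| < delta ⇒ |(7x)/(x - 10) + 21/2| < eps.
Combining over a common denominator, (7x)/(x - 10) + 21/2 = [(7x)·(-4) − 42·(x - 10)] / [(-4)·(x - 10)] = -70(x − 6) / ((-4)(x - 10)).
So |(7x)/(x - 10) + 21/2| = 70|x − 6| / (4·|x − 10|).
Restrict delta ≤ 2. Then |x − 6| < 2 gives |x − 10| = |(x − 6) + (-4)| ≥ 4 − 2 = 2.
Hence |(7x)/(x - 10) + 21/2| < 70|x − 6|/(4·2) = (35/4)|x − 6|, which is < eps once |x − 6| < (4/35)eps.
Take delta = min(2, (4/35)eps). Then 0 < |x − 6| < delta forces both bounds, so |(7x)/(x - 10) + 21/2| < eps.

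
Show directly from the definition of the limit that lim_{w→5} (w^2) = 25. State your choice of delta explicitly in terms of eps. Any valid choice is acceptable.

Let eps > 0 be given. We seek delta > 0 with 0 < |w − 5| < delta ⇒ |w^2 − 25| < eps.
Factor: w^2 − 25 = (w − 5)(w + 5), so |w^2 − 25| = |w − 5|·|w + 5|.
Impose delta ≤ 2 so that |w| < 7; then |w + 5| ≤ 12.
Hence |w^2 − 25| ≤ 12|w − 5|, which is < eps once |w − 5| < eps/12.
Take delta = min(2, eps/12). If 0 < |w − 5| < delta then both bounds hold and |w^2 − 25| ≤ 12|w − 5| < 12·(eps/12) = eps.

delta = min(2, eps/12)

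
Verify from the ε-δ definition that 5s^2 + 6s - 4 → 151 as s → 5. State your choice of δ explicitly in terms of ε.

δ = min(1, ε/61)

Fix ε > 0. We want δ > 0 such that 0 < |s − 5| < δ implies |(5s^2 + 6s - 4) − 151| < ε.
(5s^2 + 6s - 4) − 151 = 5s^2 + 6s - 155 = (s − 5)(5s + 31).
So |(5s^2 + 6s - 4) − 151| = |s − 5|·|5s + 31|.
Assume first that |s − 5| < 1, so |s| < 6. Then |5s + 31| ≤ 5·6 + 31 = 61.
Hence |(5s^2 + 6s - 4) − 151| ≤ 61|s − 5| < ε provided |s − 5| < ε/61.
Take δ = min(1, ε/61). Then 0 < |s − 5| < δ gives both |s − 5| < 1 and |s − 5| < ε/61, so |(5s^2 + 6s - 4) − 151| < ε.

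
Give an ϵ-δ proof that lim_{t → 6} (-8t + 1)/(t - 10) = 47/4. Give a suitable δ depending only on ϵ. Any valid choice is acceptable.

δ = min(2, (8/79)ϵ)

Let ϵ > 0 be given. We want δ > 0 with 0 < |t − 6| < δ ⇒ |(-8t + 1)/(t - 10) − (47/4)| < ϵ.
Combining over a common denominator, (-8t + 1)/(t - 10) − (47/4) = [(-8t + 1)·(-4) − (-47)·(t - 10)] / [(-4)·(t - 10)] = 79(t − 6) / ((-4)(t - 10)).
So |(-8t + 1)/(t - 10) − (47/4)| = 79|t − 6| / (4·|t − 10|).
Restrict δ ≤ 2. Then |t − 6| < 2 gives |t − 10| = |(t − 6) + (-4)| ≥ 4 − 2 = 2.
Hence |(-8t + 1)/(t - 10) − (47/4)| < 79|t − 6|/(4·2) = (79/8)|t − 6|, which is < ϵ once |t − 6| < (8/79)ϵ.
Take δ = min(2, (8/79)ϵ). Then 0 < |t − 6| < δ forces both bounds, so |(-8t + 1)/(t - 10) − (47/4)| < ϵ.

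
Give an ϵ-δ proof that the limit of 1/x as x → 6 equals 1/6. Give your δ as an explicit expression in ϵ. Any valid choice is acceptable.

Let ϵ > 0 be given. We seek δ > 0 such that 0 < |x − 6| < δ implies |1/x − (1/6)| < ϵ.
|1/x − (1/6)| = |6 − x|/(6·|x|) = |x − 6|/(6|x|).
Require δ ≤ 3 so that |x| > 6 − 3 = 3, hence 6|x| > 18.
Then |1/x − (1/6)| < |x − 6|/18, which is < ϵ when |x − 6| < 18ϵ.
Take δ = min(3, 18ϵ). Then 0 < |x − 6| < δ gives both |x − 6| < 3 and |x − 6| < 18ϵ, so |1/x − (1/6)| < ϵ.

δ = min(3, 18ϵ)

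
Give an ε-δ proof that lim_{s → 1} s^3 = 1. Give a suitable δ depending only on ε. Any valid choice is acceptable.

Fix ε > 0. We seek δ > 0 with 0 < |s − 1| < δ ⇒ |s^3 − 1| < ε.
Factor: s^3 − 1 = (s − 1)(s^2 + s + 1), so |s^3 − 1| = |s − 1|·|s^2 + s + 1|.
Restrict δ ≤ 2. Then |s − 1| < 2 gives |s| < 3, so by the triangle inequality |s^2 + s + 1| ≤ 3^2 + 3 + 1 = 13.
Hence |s^3 − 1| ≤ 13|s − 1|, which is < ε once |s − 1| < ε/13.
Take δ = min(2, ε/13). If 0 < |s − 1| < δ then both bounds hold and |s^3 − 1| ≤ 13|s − 1| < 13·(ε/13) = ε.

δ = min(2, ε/13)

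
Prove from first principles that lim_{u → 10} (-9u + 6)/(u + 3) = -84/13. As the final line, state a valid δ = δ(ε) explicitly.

δ = min(13/2, (169/66)ε)

Suppose ε > 0. We want δ > 0 with 0 < |u − 10| < δ ⇒ |(-9u + 6)/(u + 3) + 84/13| < ε.
Combining over a common denominator, (-9u + 6)/(u + 3) + 84/13 = [(-9u + 6)·13 − (-84)·(u + 3)] / [13·(u + 3)] = -33(u − 10) / (13(u + 3)).
So |(-9u + 6)/(u + 3) + 84/13| = 33|u − 10| / (13·|u + 3|).
Restrict δ ≤ 13/2. Then |u − 10| < 13/2 gives |u + 3| = |(u − 10) + 13| ≥ 13 − 13/2 = 13/2.
Hence |(-9u + 6)/(u + 3) + 84/13| < 33|u − 10|/(13·(13/2)) = (66/169)|u − 10|, which is < ε once |u − 10| < (169/66)ε.
Take δ = min(13/2, (169/66)ε). Then 0 < |u − 10| < δ forces both bounds, so |(-9u + 6)/(u + 3) + 84/13| < ε.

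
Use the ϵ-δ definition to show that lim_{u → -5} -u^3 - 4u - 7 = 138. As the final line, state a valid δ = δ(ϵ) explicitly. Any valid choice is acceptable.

Fix ϵ > 0. We want δ > 0 such that 0 < |u + 5| < δ implies |(-u^3 - 4u - 7) − 138| < ϵ.
(-u^3 - 4u - 7) − 138 = -u^3 - 4u - 145 = (u + 5)(-u^2 + 5u - 29).
So |(-u^3 - 4u - 7) − 138| = |u + 5|·|-u^2 + 5u - 29|.
Require δ ≤ 1. Then |u + 5| < 1 gives |u| < 6, and by the triangle inequality |-u^2 + 5u - 29| ≤ 6^2 + 5·6 + 29 = 95.
Hence |(-u^3 - 4u - 7) − 138| ≤ 95|u + 5| < ϵ provided |u + 5| < ϵ/95.
Choosing δ = min(1, ϵ/95) ensures both conditions, hence |(-u^3 - 4u - 7) − 138| < ϵ.

δ = min(1, ϵ/95)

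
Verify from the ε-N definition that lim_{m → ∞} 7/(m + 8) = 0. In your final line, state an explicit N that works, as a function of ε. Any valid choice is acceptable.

Let ε > 0. For m ≥ 1, |7/(m + 8) − 0| = 7/(m + 8) ≤ 7/m.
We need 7/m < ε, i.e. m > 7/ε.
Take N = 7/ε. If m > N then |7/(m + 8)| ≤ 7/m < ε.

N = 7/ε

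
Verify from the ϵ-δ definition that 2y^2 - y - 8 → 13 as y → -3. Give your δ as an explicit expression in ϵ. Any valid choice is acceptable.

δ = min(1, ϵ/15)

Let ϵ > 0 be given. We want δ > 0 such that 0 < |y + 3| < δ implies |(2y^2 - y - 8) − 13| < ϵ.
(2y^2 - y - 8) − 13 = 2y^2 - y - 21 = (y + 3)(2y - 7).
So |(2y^2 - y - 8) − 13| = |y + 3|·|2y - 7|.
Require δ ≤ 1. Then |y + 3| < 1 gives |y| < 4, and by the triangle inequality |2y - 7| ≤ 2·4 + 7 = 15.
Hence |(2y^2 - y - 8) − 13| ≤ 15|y + 3| < ϵ provided |y + 3| < ϵ/15.
Take δ = min(1, ϵ/15). Then 0 < |y + 3| < δ gives both |y + 3| < 1 and |y + 3| < ϵ/15, so |(2y^2 - y - 8) − 13| < ϵ.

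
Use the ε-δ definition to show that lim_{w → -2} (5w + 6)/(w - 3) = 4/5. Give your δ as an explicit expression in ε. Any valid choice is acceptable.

δ = min(5/2, (25/42)ε)

Let ε > 0 be given. We want δ > 0 with 0 < |w + 2| < δ ⇒ |(5w + 6)/(w - 3) − (4/5)| < ε.
Combining over a common denominator, (5w + 6)/(w - 3) − (4/5) = [(5w + 6)·(-5) − (-4)·(w - 3)] / [(-5)·(w - 3)] = -21(w + 2) / ((-5)(w - 3)).
So |(5w + 6)/(w - 3) − (4/5)| = 21|w + 2| / (5·|w − 3|).
Restrict δ ≤ 5/2. Then |w + 2| < 5/2 gives |w − 3| = |(w + 2) + (-5)| ≥ 5 − 5/2 = 5/2.
Hence |(5w + 6)/(w - 3) − (4/5)| < 21|w + 2|/(5·(5/2)) = (42/25)|w + 2|, which is < ε once |w + 2| < (25/42)ε.
Take δ = min(5/2, (25/42)ε). Then 0 < |w + 2| < δ forces both bounds, so |(5w + 6)/(w - 3) − (4/5)| < ε.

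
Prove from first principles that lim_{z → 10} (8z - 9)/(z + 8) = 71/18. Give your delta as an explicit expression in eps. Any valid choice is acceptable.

Let eps > 0 be given. We want delta > 0 with 0 < |z − 10| < delta ⇒ |(8z - 9)/(z + 8) − (71/18)| < eps.
Combining over a common denominator, (8z - 9)/(z + 8) − (71/18) = [(8z - 9)·18 − 71·(z + 8)] / [18·(z + 8)] = 73(z − 10) / (18(z + 8)).
So |(8z - 9)/(z + 8) − (71/18)| = 73|z − 10| / (18·|z + 8|).
Require delta ≤ 9, so |z + 8| ≥ |18| − |z − 10| > 18 − 9 = 9.
Hence |(8z - 9)/(z + 8) − (71/18)| < 73|z − 10|/(18·9) = (73/162)|z − 10|, which is < eps once |z − 10| < (162/73)eps.
Take delta = min(9, (162/73)eps). Then 0 < |z − 10| < delta forces both bounds, so |(8z - 9)/(z + 8) − (71/18)| < eps.

delta = min(9, (162/73)eps)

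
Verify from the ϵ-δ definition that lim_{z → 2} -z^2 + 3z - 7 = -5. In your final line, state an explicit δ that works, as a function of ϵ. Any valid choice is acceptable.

Let ϵ > 0 be given. We want δ > 0 such that 0 < |z − 2| < δ implies |(-z^2 + 3z - 7) + 5| < ϵ.
(-z^2 + 3z - 7) + 5 = -z^2 + 3z - 2 = (z − 2)(-z + 1).
So |(-z^2 + 3z - 7) + 5| = |z − 2|·|-z + 1|.
Require δ ≤ 1. Then |z − 2| < 1 gives |z| < 3, and by the triangle inequality |-z + 1| ≤ 3 + 1 = 4.
Hence |(-z^2 + 3z - 7) + 5| ≤ 4|z − 2| < ϵ provided |z − 2| < ϵ/4.
Take δ = min(1, ϵ/4). Then 0 < |z − 2| < δ gives both |z − 2| < 1 and |z − 2| < ϵ/4, so |(-z^2 + 3z - 7) + 5| < ϵ.

δ = min(1, ϵ/4)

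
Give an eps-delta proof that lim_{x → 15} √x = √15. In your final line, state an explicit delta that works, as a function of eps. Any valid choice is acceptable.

delta = min(15, √15·eps)

Fix eps > 0. We want delta > 0 such that 0 < |x − 15| < delta implies |√x − √15| < eps.
Multiplying by the conjugate, |√x − √15| = |x − 15|/(√x + √15).
Restrict delta ≤ 15 so that |x − 15| < 15 forces x > 0, and then √x + √15 > √15.
Hence |√x − √15| < |x − 15|/√15, which is < eps once |x − 15| < √15·eps.
Take delta = min(15, √15·eps). If 0 < |x − 15| < delta then x > 0 and |√x − √15| < |x − 15|/√15 < eps.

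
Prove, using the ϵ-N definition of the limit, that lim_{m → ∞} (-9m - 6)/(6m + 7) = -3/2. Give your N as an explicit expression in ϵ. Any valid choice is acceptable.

Let ϵ > 0 be given. For m ≥ 1, |(-9m - 6)/(6m + 7) + 3/2| = |27|/(6(6m + 7)) = 27/(6(6m + 7)).
Since 6m + 7 ≥ 6m for m ≥ 1, this is ≤ 27/(6·6m) = (3/4)/m.
So |(-9m - 6)/(6m + 7) + 3/2| < ϵ whenever m > (3/4)/ϵ.
Take N = (3/4)/ϵ. If m > N then |(-9m - 6)/(6m + 7) + 3/2| ≤ (3/4)/m < ϵ.

N = (3/4)/ϵ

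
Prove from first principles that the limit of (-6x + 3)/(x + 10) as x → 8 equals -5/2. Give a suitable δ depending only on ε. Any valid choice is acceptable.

δ = min(9, (18/7)ε)

Let ε > 0. We want δ > 0 with 0 < |x − 8| < δ ⇒ |(-6x + 3)/(x + 10) + 5/2| < ε.
Combining over a common denominator, (-6x + 3)/(x + 10) + 5/2 = [(-6x + 3)·18 − (-45)·(x + 10)] / [18·(x + 10)] = -63(x − 8) / (18(x + 10)).
So |(-6x + 3)/(x + 10) + 5/2| = 63|x − 8| / (18·|x + 10|).
Restrict δ ≤ 9. Then |x − 8| < 9 gives |x + 10| = |(x − 8) + 18| ≥ 18 − 9 = 9.
Hence |(-6x + 3)/(x + 10) + 5/2| < 63|x − 8|/(18·9) = (7/18)|x − 8|, which is < ε once |x − 8| < (18/7)ε.
Take δ = min(9, (18/7)ε). Then 0 < |x − 8| < δ forces both bounds, so |(-6x + 3)/(x + 10) + 5/2| < ε.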